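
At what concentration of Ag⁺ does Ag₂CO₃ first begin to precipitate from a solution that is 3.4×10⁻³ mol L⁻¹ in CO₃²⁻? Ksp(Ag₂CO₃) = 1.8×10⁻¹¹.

Precipitation of each salt begins when its ion product equals Ksp.
Ag₂CO₃(s) ⇌ 2 Ag⁺(aq) + CO₃²⁻(aq)
Ksp = [Ag⁺]^2[CO₃²⁻] = [Ag⁺]^2(3.4×10⁻³)
[Ag⁺]^2 = 1.8×10⁻¹¹ / (3.4×10⁻³) = 5.3×10⁻⁹
[Ag⁺] = 7.3×10⁻⁵ mol L⁻¹

7.3×10⁻⁵ M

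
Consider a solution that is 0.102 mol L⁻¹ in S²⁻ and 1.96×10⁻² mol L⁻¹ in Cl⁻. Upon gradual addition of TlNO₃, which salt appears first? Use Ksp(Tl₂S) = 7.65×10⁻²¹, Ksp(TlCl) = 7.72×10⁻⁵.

Tl₂S

A salt starts to precipitate once the ion product Q reaches its Ksp.
For Tl₂S: [Tl⁺] = (Ksp/[S²⁻])^(1/2) = 2.74×10⁻¹⁰ mol L⁻¹
For TlCl: [Tl⁺] = (Ksp/[Cl⁻]) = 3.94×10⁻³ mol L⁻¹
Since Tl₂S needs less Tl⁺ to reach saturation, it precipitates first.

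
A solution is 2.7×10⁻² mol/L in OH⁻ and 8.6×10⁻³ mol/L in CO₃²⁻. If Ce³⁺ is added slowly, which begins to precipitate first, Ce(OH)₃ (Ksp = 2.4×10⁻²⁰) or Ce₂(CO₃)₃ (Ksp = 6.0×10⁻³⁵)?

Each salt precipitates once Q = Ksp for that salt.
For Ce(OH)₃: [Ce³⁺] = (Ksp/[OH⁻]^3) = 1.2×10⁻¹⁵ mol/L
For Ce₂(CO₃)₃: [Ce³⁺] = (Ksp/[CO₃²⁻]^3)^(1/2) = 9.7×10⁻¹⁵ mol/L
The smaller threshold [Ce³⁺] is reached first, so Ce(OH)₃ precipitates first.

Ce(OH)₃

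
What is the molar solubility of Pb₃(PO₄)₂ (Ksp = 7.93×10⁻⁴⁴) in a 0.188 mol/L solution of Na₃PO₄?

Pb₃(PO₄)₂(s) ⇌ 3 Pb²⁺(aq) + 2 PO₄³⁻(aq)
PO₄³⁻ is already present at 0.188 mol/L. If s mol/L of Pb₃(PO₄)₂ dissolves, [Pb²⁺] = 3s while [PO₄³⁻] ≈ 0.188 mol/L.
Ksp = [Pb²⁺]^3[PO₄³⁻]^2 = (3s)^3(0.188)^2
(3s)^3 = 7.93×10⁻⁴⁴ / (0.188)^2 = 2.24×10⁻⁴²
s = 4.36×10⁻¹⁵ mol/L

4.36×10⁻¹⁵ M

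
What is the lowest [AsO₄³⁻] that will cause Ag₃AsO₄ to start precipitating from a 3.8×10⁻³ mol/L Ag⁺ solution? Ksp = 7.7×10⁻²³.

Precipitation begins when Q = Ksp.
Ag₃AsO₄(s) ⇌ 3 Ag⁺(aq) + AsO₄³⁻(aq)
Ksp = [Ag⁺]^3[AsO₄³⁻] = [AsO₄³⁻](3.8×10⁻³)^3
[AsO₄³⁻] = 7.7×10⁻²³ / (3.8×10⁻³)^3 = 1.4×10⁻¹⁵
[AsO₄³⁻] = 1.4×10⁻¹⁵ mol/L

1.4×10⁻¹⁵ M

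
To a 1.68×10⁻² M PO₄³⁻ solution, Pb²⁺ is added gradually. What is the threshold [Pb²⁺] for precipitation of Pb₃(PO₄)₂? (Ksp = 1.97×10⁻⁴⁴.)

Precipitation begins when Q = Ksp.
Pb₃(PO₄)₂(s) ⇌ 3 Pb²⁺(aq) + 2 PO₄³⁻(aq)
Ksp = [Pb²⁺]^3[PO₄³⁻]^2 = [Pb²⁺]^3(1.68×10⁻²)^2
[Pb²⁺]^3 = 1.97×10⁻⁴⁴ / (1.68×10⁻²)^2 = 6.98×10⁻⁴¹
[Pb²⁺] = 4.12×10⁻¹⁴ M

4.12×10⁻¹⁴ M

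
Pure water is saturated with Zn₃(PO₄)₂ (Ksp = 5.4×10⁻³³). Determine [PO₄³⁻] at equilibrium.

2.8×10⁻⁷ M

Zn₃(PO₄)₂(s) ⇌ 3 Zn²⁺(aq) + 2 PO₄³⁻(aq)
Call the molar solubility s, so that [Zn²⁺] = 3s and [PO₄³⁻] = 2s.
Ksp = [Zn²⁺]^3[PO₄³⁻]^2 = (3s)^3 · (2s)^2 = 108s^5 = 5.4×10⁻³³
s = 1.4×10⁻⁷ mol L⁻¹
[PO₄³⁻] = 2s = 2.8×10⁻⁷ mol L⁻¹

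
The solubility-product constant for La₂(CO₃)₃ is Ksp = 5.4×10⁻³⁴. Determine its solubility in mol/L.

La₂(CO₃)₃(s) ⇌ 2 La³⁺(aq) + 3 CO₃²⁻(aq)
If s mol/L of La₂(CO₃)₃ dissolves, [La³⁺] = 2s and [CO₃²⁻] = 3s.
Ksp = [La³⁺]^2[CO₃²⁻]^3 = (2s)^2 · (3s)^3 = 108s^5
108s^5 = 5.4×10⁻³⁴  ⇒  s^5 = 5.0×10⁻³⁶
s = 8.7×10⁻⁸ mol/L

8.7×10⁻⁸ M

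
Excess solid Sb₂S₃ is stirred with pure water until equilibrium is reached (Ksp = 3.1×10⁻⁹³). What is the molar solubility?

1.2×10⁻¹⁹ M

Sb₂S₃(s) ⇌ 2 Sb³⁺(aq) + 3 S²⁻(aq)
For each mole of Sb₂S₃ that dissolves per liter, [Sb³⁺] = 2s and [S²⁻] = 3s; let s denote this solubility.
Ksp = [Sb³⁺]^2[S²⁻]^3 = (2s)^2 · (3s)^3 = 108s^5
108s^5 = 3.1×10⁻⁹³  ⇒  s^5 = 2.9×10⁻⁹⁵
Taking the 5th root, s = 1.2×10⁻¹⁹ mol/L.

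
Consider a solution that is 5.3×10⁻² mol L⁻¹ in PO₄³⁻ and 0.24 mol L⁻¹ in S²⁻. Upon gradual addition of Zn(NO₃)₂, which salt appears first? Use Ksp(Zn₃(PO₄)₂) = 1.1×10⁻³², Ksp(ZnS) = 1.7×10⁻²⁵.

The threshold for precipitation is Q = Ksp.
For Zn₃(PO₄)₂: [Zn²⁺] = (Ksp/[PO₄³⁻]^2)^(1/3) = 1.6×10⁻¹⁰ mol L⁻¹
For ZnS: [Zn²⁺] = (Ksp/[S²⁻]) = 7.1×10⁻²⁵ mol L⁻¹
ZnS requires the lower [Zn²⁺], so it precipitates first.

ZnS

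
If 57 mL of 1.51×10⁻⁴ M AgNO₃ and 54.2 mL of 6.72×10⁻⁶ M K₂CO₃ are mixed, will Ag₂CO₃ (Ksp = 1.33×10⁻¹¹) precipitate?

No

The combined volume is 111.2 mL.
[Ag⁺] = (1.51×10⁻⁴)(57)/111.2 = 7.74×10⁻⁵ M
[CO₃²⁻] = (6.72×10⁻⁶)(54.2)/111.2 = 3.28×10⁻⁶ M
Q = [Ag⁺]^2[CO₃²⁻] = 1.96×10⁻¹⁴
Q < Ksp (1.96×10⁻¹⁴ vs 1.33×10⁻¹¹); the solution remains unsaturated and no precipitate forms.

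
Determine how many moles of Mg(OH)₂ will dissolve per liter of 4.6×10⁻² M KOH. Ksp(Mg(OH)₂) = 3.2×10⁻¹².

1.5×10⁻⁹ M

Mg(OH)₂(s) ⇌ Mg²⁺(aq) + 2 OH⁻(aq)
With OH⁻ already at 4.6×10⁻² M and s small, take [OH⁻] ≈ 4.6×10⁻² M and [Mg²⁺] = s.
Ksp = [Mg²⁺][OH⁻]^2 = s(4.6×10⁻²)^2
s = 3.2×10⁻¹² / (4.6×10⁻²)^2 = 1.5×10⁻⁹
s = 1.5×10⁻⁹ M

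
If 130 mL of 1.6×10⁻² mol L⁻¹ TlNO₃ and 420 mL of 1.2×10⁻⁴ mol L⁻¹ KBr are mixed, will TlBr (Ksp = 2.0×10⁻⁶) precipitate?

No

Total volume after mixing = 130 + 420 = 550 mL.
[Tl⁺] = (1.6×10⁻²)(130)/550 = 3.8×10⁻³ mol L⁻¹
[Br⁻] = (1.2×10⁻⁴)(420)/550 = 9.2×10⁻⁵ mol L⁻¹
Q = [Tl⁺][Br⁻] = 3.5×10⁻⁷
Q < Ksp (3.5×10⁻⁷ vs 2.0×10⁻⁶); the solution remains unsaturated and no precipitate forms.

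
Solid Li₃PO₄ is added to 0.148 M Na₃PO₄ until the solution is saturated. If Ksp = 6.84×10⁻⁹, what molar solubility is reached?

Li₃PO₄(s) ⇌ 3 Li⁺(aq) + PO₄³⁻(aq)
Let s be the solubility of Li₃PO₄ here. The common ion gives [PO₄³⁻] ≈ 0.148 M, and [Li⁺] = 3s.
Ksp = [Li⁺]^3[PO₄³⁻] = (3s)^3(0.148)
(3s)^3 = 6.84×10⁻⁹ / (0.148) = 4.62×10⁻⁸
s = 1.20×10⁻³ M

1.20×10⁻³ M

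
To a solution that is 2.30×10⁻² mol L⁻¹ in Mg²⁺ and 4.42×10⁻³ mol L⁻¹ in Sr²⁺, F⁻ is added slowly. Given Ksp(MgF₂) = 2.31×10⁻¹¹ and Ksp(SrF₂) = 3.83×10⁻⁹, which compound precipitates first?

MgF₂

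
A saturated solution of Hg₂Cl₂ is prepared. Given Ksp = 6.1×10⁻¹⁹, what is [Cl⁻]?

Hg₂Cl₂(s) ⇌ Hg₂²⁺(aq) + 2 Cl⁻(aq)
Let s be the molar solubility. Then [Hg₂²⁺] = s and [Cl⁻] = 2s.
Ksp = [Hg₂²⁺][Cl⁻]^2 = s · (2s)^2 = 4s^3 = 6.1×10⁻¹⁹
s = 5.3×10⁻⁷ mol/L
[Cl⁻] = 2s = 1.1×10⁻⁶ mol/L

1.1×10⁻⁶ M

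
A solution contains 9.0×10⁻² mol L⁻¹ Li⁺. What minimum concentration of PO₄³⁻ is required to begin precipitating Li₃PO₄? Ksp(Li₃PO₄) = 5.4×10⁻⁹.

A salt starts to precipitate once the ion product Q reaches its Ksp.
Li₃PO₄(s) ⇌ 3 Li⁺(aq) + PO₄³⁻(aq)
Ksp = [Li⁺]^3[PO₄³⁻] = [PO₄³⁻](9.0×10⁻²)^3
[PO₄³⁻] = 5.4×10⁻⁹ / (9.0×10⁻²)^3 = 7.4×10⁻⁶
[PO₄³⁻] = 7.4×10⁻⁶ mol L⁻¹

7.4×10⁻⁶ M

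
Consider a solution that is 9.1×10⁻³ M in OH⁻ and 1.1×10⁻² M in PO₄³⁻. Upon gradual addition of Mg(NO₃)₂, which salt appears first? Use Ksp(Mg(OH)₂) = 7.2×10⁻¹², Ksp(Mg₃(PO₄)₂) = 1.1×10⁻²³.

Precipitation begins when Q = Ksp.
For Mg(OH)₂: [Mg²⁺] = (Ksp/[OH⁻]^2) = 8.7×10⁻⁸ M
For Mg₃(PO₄)₂: [Mg²⁺] = (Ksp/[PO₄³⁻]^2)^(1/3) = 4.5×10⁻⁷ M
The smaller threshold [Mg²⁺] is reached first, so Mg(OH)₂ precipitates first.

Mg(OH)₂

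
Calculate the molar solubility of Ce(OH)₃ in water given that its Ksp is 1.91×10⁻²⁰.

Ce(OH)₃(s) ⇌ Ce³⁺(aq) + 3 OH⁻(aq)
Call the molar solubility s, so that [Ce³⁺] = s and [OH⁻] = 3s.
Ksp = [Ce³⁺][OH⁻]^3 = s · (3s)^3 = 27s^4
27s^4 = 1.91×10⁻²⁰  ⇒  s^4 = 7.07×10⁻²²
Taking the 4th root, s = 5.16×10⁻⁶ mol L⁻¹.

5.16×10⁻⁶ M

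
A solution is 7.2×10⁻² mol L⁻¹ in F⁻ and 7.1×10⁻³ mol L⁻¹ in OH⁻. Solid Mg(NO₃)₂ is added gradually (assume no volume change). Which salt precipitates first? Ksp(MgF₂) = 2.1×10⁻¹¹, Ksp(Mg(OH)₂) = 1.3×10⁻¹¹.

Precipitation of each salt begins when its ion product equals Ksp.
For MgF₂: [Mg²⁺] = (Ksp/[F⁻]^2) = 4.1×10⁻⁹ mol L⁻¹
For Mg(OH)₂: [Mg²⁺] = (Ksp/[OH⁻]^2) = 2.6×10⁻⁷ mol L⁻¹
MgF₂ requires the lower [Mg²⁺], so it precipitates first.

MgF₂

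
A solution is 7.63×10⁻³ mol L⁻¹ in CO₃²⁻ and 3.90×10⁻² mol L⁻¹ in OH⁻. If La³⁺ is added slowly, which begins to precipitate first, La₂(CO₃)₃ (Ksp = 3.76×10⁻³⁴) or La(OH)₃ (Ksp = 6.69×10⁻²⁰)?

La(OH)₃

The threshold for precipitation is Q = Ksp.
For La₂(CO₃)₃: [La³⁺] = (Ksp/[CO₃²⁻]^3)^(1/2) = 2.91×10⁻¹⁴ mol L⁻¹
For La(OH)₃: [La³⁺] = (Ksp/[OH⁻]^3) = 1.13×10⁻¹⁵ mol L⁻¹
The smaller threshold [La³⁺] is reached first, so La(OH)₃ precipitates first.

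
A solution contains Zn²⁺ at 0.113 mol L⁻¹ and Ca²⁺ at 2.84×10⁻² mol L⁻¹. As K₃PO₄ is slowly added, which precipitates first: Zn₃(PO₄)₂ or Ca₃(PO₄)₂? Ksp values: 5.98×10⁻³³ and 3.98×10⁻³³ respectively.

Zn₃(PO₄)₂

Each salt precipitates once Q = Ksp for that salt.
For Zn₃(PO₄)₂: [PO₄³⁻] = (Ksp/[Zn²⁺]^3)^(1/2) = 2.04×10⁻¹⁵ mol L⁻¹
For Ca₃(PO₄)₂: [PO₄³⁻] = (Ksp/[Ca²⁺]^3)^(1/2) = 1.32×10⁻¹⁴ mol L⁻¹
The smaller threshold [PO₄³⁻] is reached first, so Zn₃(PO₄)₂ precipitates first.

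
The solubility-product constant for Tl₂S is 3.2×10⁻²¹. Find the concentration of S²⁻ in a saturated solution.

9.3×10⁻⁸ M

Tl₂S(s) ⇌ 2 Tl⁺(aq) + S²⁻(aq)
Call the molar solubility s, so that [Tl⁺] = 2s and [S²⁻] = s.
Ksp = [Tl⁺]^2[S²⁻] = (2s)^2 · s = 4s^3 = 3.2×10⁻²¹
s = 9.3×10⁻⁸ mol L⁻¹
[S²⁻] = s = 9.3×10⁻⁸ mol L⁻¹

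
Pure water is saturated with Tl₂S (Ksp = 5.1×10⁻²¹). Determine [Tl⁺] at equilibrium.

Tl₂S(s) ⇌ 2 Tl⁺(aq) + S²⁻(aq)
With molar solubility s: [Tl⁺] = 2s, [S²⁻] = s.
Ksp = [Tl⁺]^2[S²⁻] = (2s)^2 · s = 4s^3 = 5.1×10⁻²¹
s = 1.1×10⁻⁷ mol/L
[Tl⁺] = 2s = 2.2×10⁻⁷ mol/L

2.2×10⁻⁷ M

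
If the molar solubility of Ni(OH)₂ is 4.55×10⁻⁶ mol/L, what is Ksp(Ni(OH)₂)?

Ksp = 3.77×10⁻¹⁶

Ni(OH)₂(s) ⇌ Ni²⁺(aq) + 2 OH⁻(aq)
If s mol/L of Ni(OH)₂ dissolves, [Ni²⁺] = s and [OH⁻] = 2s.
Ksp = [Ni²⁺][OH⁻]^2 = s · (2s)^2 = 4s^3
Ksp = 4 × (4.55×10⁻⁶)^3 = 3.77×10⁻¹⁶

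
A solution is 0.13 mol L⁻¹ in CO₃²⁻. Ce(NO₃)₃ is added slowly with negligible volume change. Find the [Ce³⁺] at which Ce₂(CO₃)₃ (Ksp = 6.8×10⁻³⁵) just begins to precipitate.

1.8×10⁻¹⁶ M

A salt starts to precipitate once the ion product Q reaches its Ksp.
Ce₂(CO₃)₃(s) ⇌ 2 Ce³⁺(aq) + 3 CO₃²⁻(aq)
Ksp = [Ce³⁺]^2[CO₃²⁻]^3 = [Ce³⁺]^2(0.13)^3
[Ce³⁺]^2 = 6.8×10⁻³⁵ / (0.13)^3 = 3.1×10⁻³²
[Ce³⁺] = 1.8×10⁻¹⁶ mol L⁻¹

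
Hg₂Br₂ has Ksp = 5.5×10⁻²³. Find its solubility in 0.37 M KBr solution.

4.0×10⁻²² M

Hg₂Br₂(s) ⇌ Hg₂²⁺(aq) + 2 Br⁻(aq)
Br⁻ is already present at 0.37 M. If s mol/L of Hg₂Br₂ dissolves, [Hg₂²⁺] = s while [Br⁻] ≈ 0.37 M.
Ksp = [Hg₂²⁺][Br⁻]^2 = s(0.37)^2
s = 5.5×10⁻²³ / (0.37)^2 = 4.0×10⁻²²
s = 4.0×10⁻²² M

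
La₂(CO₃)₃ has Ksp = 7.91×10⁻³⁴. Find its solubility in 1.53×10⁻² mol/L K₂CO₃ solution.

7.43×10⁻¹⁵ M

La₂(CO₃)₃(s) ⇌ 2 La³⁺(aq) + 3 CO₃²⁻(aq)
With CO₃²⁻ already at 1.53×10⁻² mol/L and s small, take [CO₃²⁻] ≈ 1.53×10⁻² mol/L and [La³⁺] = 2s.
Ksp = [La³⁺]^2[CO₃²⁻]^3 = (2s)^2(1.53×10⁻²)^3
(2s)^2 = 7.91×10⁻³⁴ / (1.53×10⁻²)^3 = 2.21×10⁻²⁸
s = 7.43×10⁻¹⁵ mol/L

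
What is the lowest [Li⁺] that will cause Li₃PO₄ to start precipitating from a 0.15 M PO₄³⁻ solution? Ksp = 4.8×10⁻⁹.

3.2×10⁻³ M

The threshold for precipitation is Q = Ksp.
Li₃PO₄(s) ⇌ 3 Li⁺(aq) + PO₄³⁻(aq)
Ksp = [Li⁺]^3[PO₄³⁻] = [Li⁺]^3(0.15)
[Li⁺]^3 = 4.8×10⁻⁹ / (0.15) = 3.2×10⁻⁸
[Li⁺] = 3.2×10⁻³ M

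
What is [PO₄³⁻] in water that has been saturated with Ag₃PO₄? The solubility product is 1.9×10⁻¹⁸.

1.6×10⁻⁵ M

Ag₃PO₄(s) ⇌ 3 Ag⁺(aq) + PO₄³⁻(aq)
Call the molar solubility s, so that [Ag⁺] = 3s and [PO₄³⁻] = s.
Ksp = [Ag⁺]^3[PO₄³⁻] = (3s)^3 · s = 27s^4 = 1.9×10⁻¹⁸
s = 1.6×10⁻⁵ mol/L
[PO₄³⁻] = s = 1.6×10⁻⁵ mol/L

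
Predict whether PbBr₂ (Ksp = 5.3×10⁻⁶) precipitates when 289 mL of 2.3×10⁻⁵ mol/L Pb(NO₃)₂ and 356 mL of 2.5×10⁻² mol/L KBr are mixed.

Total volume after mixing = 289 + 356 = 645 mL.
[Pb²⁺] = (2.3×10⁻⁵)(289)/645 = 1.0×10⁻⁵ mol/L
[Br⁻] = (2.5×10⁻²)(356)/645 = 1.4×10⁻² mol/L
Q = [Pb²⁺][Br⁻]^2 = 2.0×10⁻⁹
Q = 2.0×10⁻⁹ < Ksp = 5.3×10⁻⁶, so the solution is unsaturated and no precipitate forms.

No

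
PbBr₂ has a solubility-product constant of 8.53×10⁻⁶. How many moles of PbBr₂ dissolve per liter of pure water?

PbBr₂(s) ⇌ Pb²⁺(aq) + 2 Br⁻(aq)
Let s be the molar solubility. Then [Pb²⁺] = s and [Br⁻] = 2s.
Ksp = [Pb²⁺][Br⁻]^2 = s · (2s)^2 = 4s^3
4s^3 = 8.53×10⁻⁶  ⇒  s^3 = 2.13×10⁻⁶
s = (2.13×10⁻⁶)^(1/3) = 1.29×10⁻² M

1.29×10⁻² M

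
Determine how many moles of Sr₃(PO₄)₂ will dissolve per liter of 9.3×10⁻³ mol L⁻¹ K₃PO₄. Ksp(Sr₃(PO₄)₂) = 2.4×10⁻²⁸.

4.7×10⁻⁹ M

Sr₃(PO₄)₂(s) ⇌ 3 Sr²⁺(aq) + 2 PO₄³⁻(aq)
PO₄³⁻ is already present at 9.3×10⁻³ mol L⁻¹. If s mol/L of Sr₃(PO₄)₂ dissolves, [Sr²⁺] = 3s while [PO₄³⁻] ≈ 9.3×10⁻³ mol L⁻¹.
Ksp = [Sr²⁺]^3[PO₄³⁻]^2 = (3s)^3(9.3×10⁻³)^2
(3s)^3 = 2.4×10⁻²⁸ / (9.3×10⁻³)^2 = 2.8×10⁻²⁴
s = 4.7×10⁻⁹ mol L⁻¹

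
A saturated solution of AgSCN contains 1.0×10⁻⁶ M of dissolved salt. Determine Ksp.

Ksp = 1.0×10⁻¹²

AgSCN(s) ⇌ Ag⁺(aq) + SCN⁻(aq)
If s mol/L of AgSCN dissolves, [Ag⁺] = s and [SCN⁻] = s.
Ksp = [Ag⁺][SCN⁻] = s · s = s^2
Ksp = (1.0×10⁻⁶)^2 = 1.0×10⁻¹²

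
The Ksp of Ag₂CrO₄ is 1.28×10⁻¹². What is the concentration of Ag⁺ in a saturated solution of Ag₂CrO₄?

Ag₂CrO₄(s) ⇌ 2 Ag⁺(aq) + CrO₄²⁻(aq)
With molar solubility s: [Ag⁺] = 2s, [CrO₄²⁻] = s.
Ksp = [Ag⁺]^2[CrO₄²⁻] = (2s)^2 · s = 4s^3 = 1.28×10⁻¹²
s = 6.84×10⁻⁵ mol/L
[Ag⁺] = 2s = 1.37×10⁻⁴ mol/L

1.37×10⁻⁴ M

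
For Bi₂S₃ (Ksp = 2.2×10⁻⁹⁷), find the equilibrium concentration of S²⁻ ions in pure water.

Bi₂S₃(s) ⇌ 2 Bi³⁺(aq) + 3 S²⁻(aq)
For each mole of Bi₂S₃ that dissolves per liter, [Bi³⁺] = 2s and [S²⁻] = 3s; let s denote this solubility.
Ksp = [Bi³⁺]^2[S²⁻]^3 = (2s)^2 · (3s)^3 = 108s^5 = 2.2×10⁻⁹⁷
s = 1.8×10⁻²⁰ mol L⁻¹
[S²⁻] = 3s = 5.5×10⁻²⁰ mol L⁻¹

5.5×10⁻²⁰ M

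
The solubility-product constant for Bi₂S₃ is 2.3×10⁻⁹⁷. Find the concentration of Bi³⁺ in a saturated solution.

3.7×10⁻²⁰ M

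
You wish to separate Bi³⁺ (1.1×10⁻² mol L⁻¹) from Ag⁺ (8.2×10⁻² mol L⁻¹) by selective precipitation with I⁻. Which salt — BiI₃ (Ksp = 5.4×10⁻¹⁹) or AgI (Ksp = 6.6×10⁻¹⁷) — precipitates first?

Precipitation of each salt begins when its ion product equals Ksp.
For BiI₃: [I⁻] = (Ksp/[Bi³⁺])^(1/3) = 3.7×10⁻⁶ mol L⁻¹
For AgI: [I⁻] = (Ksp/[Ag⁺]) = 8.0×10⁻¹⁶ mol L⁻¹
The smaller threshold [I⁻] is reached first, so AgI precipitates first.

AgI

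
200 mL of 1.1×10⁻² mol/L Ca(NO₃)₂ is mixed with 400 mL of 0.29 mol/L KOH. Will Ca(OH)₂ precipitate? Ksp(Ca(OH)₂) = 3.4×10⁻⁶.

Yes

Total volume after mixing = 200 + 400 = 600 mL.
[Ca²⁺] = (1.1×10⁻²)(200)/600 = 3.7×10⁻³ mol/L
[OH⁻] = (0.29)(400)/600 = 0.19 mol/L
Q = [Ca²⁺][OH⁻]^2 = 1.4×10⁻⁴
Since Q (1.4×10⁻⁴) exceeds Ksp (3.4×10⁻⁶), Ca(OH)₂ will precipitate.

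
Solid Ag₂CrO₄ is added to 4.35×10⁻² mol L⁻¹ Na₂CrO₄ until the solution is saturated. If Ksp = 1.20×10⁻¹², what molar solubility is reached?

Ag₂CrO₄(s) ⇌ 2 Ag⁺(aq) + CrO₄²⁻(aq)
With CrO₄²⁻ already at 4.35×10⁻² mol L⁻¹ and s small, take [CrO₄²⁻] ≈ 4.35×10⁻² mol L⁻¹ and [Ag⁺] = 2s.
Ksp = [Ag⁺]^2[CrO₄²⁻] = (2s)^2(4.35×10⁻²)
(2s)^2 = 1.20×10⁻¹² / (4.35×10⁻²) = 2.76×10⁻¹¹
s = 2.63×10⁻⁶ mol L⁻¹

2.63×10⁻⁶ M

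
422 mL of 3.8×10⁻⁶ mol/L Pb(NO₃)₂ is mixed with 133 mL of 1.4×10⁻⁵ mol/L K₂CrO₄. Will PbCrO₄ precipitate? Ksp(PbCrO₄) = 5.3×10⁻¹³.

Yes

After mixing, V = 422 mL + 133 mL = 555 mL.
[Pb²⁺] = (3.8×10⁻⁶)(422)/555 = 2.9×10⁻⁶ mol/L
[CrO₄²⁻] = (1.4×10⁻⁵)(133)/555 = 3.4×10⁻⁶ mol/L
Q = [Pb²⁺][CrO₄²⁻] = 9.7×10⁻¹²
Q = 9.7×10⁻¹² > Ksp = 5.3×10⁻¹³, so the solution is supersaturated and PbCrO₄ precipitates.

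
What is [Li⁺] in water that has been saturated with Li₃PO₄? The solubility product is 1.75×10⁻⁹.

8.51×10⁻³ M

Li₃PO₄(s) ⇌ 3 Li⁺(aq) + PO₄³⁻(aq)
For each mole of Li₃PO₄ that dissolves per liter, [Li⁺] = 3s and [PO₄³⁻] = s; let s denote this solubility.
Ksp = [Li⁺]^3[PO₄³⁻] = (3s)^3 · s = 27s^4 = 1.75×10⁻⁹
s = 2.84×10⁻³ mol L⁻¹
[Li⁺] = 3s = 8.51×10⁻³ mol L⁻¹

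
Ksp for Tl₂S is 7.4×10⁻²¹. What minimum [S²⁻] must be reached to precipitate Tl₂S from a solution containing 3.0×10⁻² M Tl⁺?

Each salt precipitates once Q = Ksp for that salt.
Tl₂S(s) ⇌ 2 Tl⁺(aq) + S²⁻(aq)
Ksp = [Tl⁺]^2[S²⁻] = [S²⁻](3.0×10⁻²)^2
[S²⁻] = 7.4×10⁻²¹ / (3.0×10⁻²)^2 = 8.2×10⁻¹⁸
[S²⁻] = 8.2×10⁻¹⁸ M

8.2×10⁻¹⁸ M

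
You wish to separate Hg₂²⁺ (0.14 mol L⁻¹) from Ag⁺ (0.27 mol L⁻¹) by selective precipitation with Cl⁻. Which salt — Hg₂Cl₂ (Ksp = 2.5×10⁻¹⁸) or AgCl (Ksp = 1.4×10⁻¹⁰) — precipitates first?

A salt starts to precipitate once the ion product Q reaches its Ksp.
For Hg₂Cl₂: [Cl⁻] = (Ksp/[Hg₂²⁺])^(1/2) = 4.2×10⁻⁹ mol L⁻¹
For AgCl: [Cl⁻] = (Ksp/[Ag⁺]) = 5.2×10⁻¹⁰ mol L⁻¹
Since AgCl needs less Cl⁻ to reach saturation, it precipitates first.

AgCl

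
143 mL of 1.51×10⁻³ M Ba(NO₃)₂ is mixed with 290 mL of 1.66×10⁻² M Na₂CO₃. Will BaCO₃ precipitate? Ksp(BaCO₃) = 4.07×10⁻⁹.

Yes

The combined volume is 433 mL.
[Ba²⁺] = (1.51×10⁻³)(143)/433 = 4.99×10⁻⁴ M
[CO₃²⁻] = (1.66×10⁻²)(290)/433 = 1.11×10⁻² M
Q = [Ba²⁺][CO₃²⁻] = 5.54×10⁻⁶
Because Q > Ksp (5.54×10⁻⁶ vs 4.07×10⁻⁹), a precipitate of BaCO₃ forms.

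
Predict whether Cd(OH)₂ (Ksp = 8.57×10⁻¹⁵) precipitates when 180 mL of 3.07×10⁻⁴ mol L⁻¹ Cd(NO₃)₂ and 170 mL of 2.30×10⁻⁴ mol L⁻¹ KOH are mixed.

After mixing, V = 180 mL + 170 mL = 350 mL.
[Cd²⁺] = (3.07×10⁻⁴)(180)/350 = 1.58×10⁻⁴ mol L⁻¹
[OH⁻] = (2.30×10⁻⁴)(170)/350 = 1.12×10⁻⁴ mol L⁻¹
Q = [Cd²⁺][OH⁻]^2 = 1.97×10⁻¹²
Since Q (1.97×10⁻¹²) exceeds Ksp (8.57×10⁻¹⁵), Cd(OH)₂ will precipitate.

Yes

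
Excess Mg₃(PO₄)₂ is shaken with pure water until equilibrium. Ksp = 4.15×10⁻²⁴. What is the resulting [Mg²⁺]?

2.48×10⁻⁵ M

Mg₃(PO₄)₂(s) ⇌ 3 Mg²⁺(aq) + 2 PO₄³⁻(aq)
If s mol/L of Mg₃(PO₄)₂ dissolves, [Mg²⁺] = 3s and [PO₄³⁻] = 2s.
Ksp = [Mg²⁺]^3[PO₄³⁻]^2 = (3s)^3 · (2s)^2 = 108s^5 = 4.15×10⁻²⁴
s = 8.26×10⁻⁶ M
[Mg²⁺] = 3s = 2.48×10⁻⁵ M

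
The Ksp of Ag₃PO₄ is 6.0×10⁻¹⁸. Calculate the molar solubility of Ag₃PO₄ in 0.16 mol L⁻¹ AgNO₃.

1.5×10⁻¹⁵ M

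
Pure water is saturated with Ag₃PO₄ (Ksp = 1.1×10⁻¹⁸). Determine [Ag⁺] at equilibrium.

4.3×10⁻⁵ M

Ag₃PO₄(s) ⇌ 3 Ag⁺(aq) + PO₄³⁻(aq)
With molar solubility s: [Ag⁺] = 3s, [PO₄³⁻] = s.
Ksp = [Ag⁺]^3[PO₄³⁻] = (3s)^3 · s = 27s^4 = 1.1×10⁻¹⁸
s = 1.4×10⁻⁵ mol/L
[Ag⁺] = 3s = 4.3×10⁻⁵ mol/L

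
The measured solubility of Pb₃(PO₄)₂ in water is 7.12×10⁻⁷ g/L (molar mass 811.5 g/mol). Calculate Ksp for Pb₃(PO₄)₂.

Molar solubility s = (7.12×10⁻⁷ g/L) / (811.5 g/mol) = 8.7739×10⁻¹⁰ mol/L
Pb₃(PO₄)₂(s) ⇌ 3 Pb²⁺(aq) + 2 PO₄³⁻(aq)
Let s be the molar solubility. Then [Pb²⁺] = 3s and [PO₄³⁻] = 2s.
Ksp = [Pb²⁺]^3[PO₄³⁻]^2 = (3s)^3 · (2s)^2 = 108s^5
Ksp = 108 × (8.7739×10⁻¹⁰)^5 = 5.62×10⁻⁴⁴

Ksp = 5.62×10⁻⁴⁴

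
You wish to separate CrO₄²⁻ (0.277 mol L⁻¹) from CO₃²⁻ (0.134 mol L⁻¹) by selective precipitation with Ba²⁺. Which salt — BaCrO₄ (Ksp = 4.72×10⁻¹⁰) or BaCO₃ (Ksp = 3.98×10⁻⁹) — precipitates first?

BaCrO₄

Precipitation of each salt begins when its ion product equals Ksp.
For BaCrO₄: [Ba²⁺] = (Ksp/[CrO₄²⁻]) = 1.70×10⁻⁹ mol L⁻¹
For BaCO₃: [Ba²⁺] = (Ksp/[CO₃²⁻]) = 2.97×10⁻⁸ mol L⁻¹
BaCrO₄ requires the lower [Ba²⁺], so it precipitates first.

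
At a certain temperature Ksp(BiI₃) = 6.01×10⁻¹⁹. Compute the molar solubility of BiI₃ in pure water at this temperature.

BiI₃(s) ⇌ Bi³⁺(aq) + 3 I⁻(aq)
For each mole of BiI₃ that dissolves per liter, [Bi³⁺] = s and [I⁻] = 3s; let s denote this solubility.
Ksp = [Bi³⁺][I⁻]^3 = s · (3s)^3 = 27s^4
27s^4 = 6.01×10⁻¹⁹  ⇒  s^4 = 2.23×10⁻²⁰
s = 1.22×10⁻⁵ mol L⁻¹

1.22×10⁻⁵ M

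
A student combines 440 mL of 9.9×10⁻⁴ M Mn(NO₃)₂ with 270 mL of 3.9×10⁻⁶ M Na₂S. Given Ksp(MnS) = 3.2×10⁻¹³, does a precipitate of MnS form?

Yes

Total volume after mixing = 440 + 270 = 710 mL.
[Mn²⁺] = (9.9×10⁻⁴)(440)/710 = 6.1×10⁻⁴ M
[S²⁻] = (3.9×10⁻⁶)(270)/710 = 1.5×10⁻⁶ M
Q = [Mn²⁺][S²⁻] = 9.1×10⁻¹⁰
Because Q > Ksp (9.1×10⁻¹⁰ vs 3.2×10⁻¹³), a precipitate of MnS forms.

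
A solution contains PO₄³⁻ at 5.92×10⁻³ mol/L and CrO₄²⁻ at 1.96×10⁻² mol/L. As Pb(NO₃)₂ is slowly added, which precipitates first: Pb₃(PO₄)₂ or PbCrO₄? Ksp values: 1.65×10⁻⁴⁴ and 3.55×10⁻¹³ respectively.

Pb₃(PO₄)₂

Precipitation of each salt begins when its ion product equals Ksp.
For Pb₃(PO₄)₂: [Pb²⁺] = (Ksp/[PO₄³⁻]^2)^(1/3) = 7.78×10⁻¹⁴ mol/L
For PbCrO₄: [Pb²⁺] = (Ksp/[CrO₄²⁻]) = 1.81×10⁻¹¹ mol/L
The smaller threshold [Pb²⁺] is reached first, so Pb₃(PO₄)₂ precipitates first.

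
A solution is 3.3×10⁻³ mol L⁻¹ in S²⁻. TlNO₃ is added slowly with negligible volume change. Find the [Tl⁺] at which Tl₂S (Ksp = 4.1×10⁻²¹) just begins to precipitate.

1.1×10⁻⁹ M

Each salt precipitates once Q = Ksp for that salt.
Tl₂S(s) ⇌ 2 Tl⁺(aq) + S²⁻(aq)
Ksp = [Tl⁺]^2[S²⁻] = [Tl⁺]^2(3.3×10⁻³)
[Tl⁺]^2 = 4.1×10⁻²¹ / (3.3×10⁻³) = 1.2×10⁻¹⁸
[Tl⁺] = 1.1×10⁻⁹ mol L⁻¹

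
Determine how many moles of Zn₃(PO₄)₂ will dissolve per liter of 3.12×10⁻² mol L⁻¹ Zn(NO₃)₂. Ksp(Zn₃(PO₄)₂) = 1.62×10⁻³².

1.15×10⁻¹⁴ M

Zn₃(PO₄)₂(s) ⇌ 3 Zn²⁺(aq) + 2 PO₄³⁻(aq)
Let s be the solubility of Zn₃(PO₄)₂ here. The common ion gives [Zn²⁺] ≈ 3.12×10⁻² mol L⁻¹, and [PO₄³⁻] = 2s.
Ksp = [Zn²⁺]^3[PO₄³⁻]^2 = (3.12×10⁻²)^3(2s)^2
(2s)^2 = 1.62×10⁻³² / (3.12×10⁻²)^3 = 5.33×10⁻²⁸
s = 1.15×10⁻¹⁴ mol L⁻¹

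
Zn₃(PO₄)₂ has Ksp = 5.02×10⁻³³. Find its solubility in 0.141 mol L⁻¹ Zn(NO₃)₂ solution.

6.69×10⁻¹⁶ M

Zn₃(PO₄)₂(s) ⇌ 3 Zn²⁺(aq) + 2 PO₄³⁻(aq)
Zn²⁺ is already present at 0.141 mol L⁻¹. If s mol/L of Zn₃(PO₄)₂ dissolves, [PO₄³⁻] = 2s while [Zn²⁺] ≈ 0.141 mol L⁻¹.
Ksp = [Zn²⁺]^3[PO₄³⁻]^2 = (0.141)^3(2s)^2
(2s)^2 = 5.02×10⁻³³ / (0.141)^3 = 1.79×10⁻³⁰
s = 6.69×10⁻¹⁶ mol L⁻¹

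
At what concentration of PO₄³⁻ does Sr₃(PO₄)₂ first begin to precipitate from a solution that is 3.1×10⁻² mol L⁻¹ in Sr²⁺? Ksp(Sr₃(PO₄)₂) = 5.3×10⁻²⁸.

4.2×10⁻¹² M

A salt starts to precipitate once the ion product Q reaches its Ksp.
Sr₃(PO₄)₂(s) ⇌ 3 Sr²⁺(aq) + 2 PO₄³⁻(aq)
Ksp = [Sr²⁺]^3[PO₄³⁻]^2 = [PO₄³⁻]^2(3.1×10⁻²)^3
[PO₄³⁻]^2 = 5.3×10⁻²⁸ / (3.1×10⁻²)^3 = 1.8×10⁻²³
[PO₄³⁻] = 4.2×10⁻¹² mol L⁻¹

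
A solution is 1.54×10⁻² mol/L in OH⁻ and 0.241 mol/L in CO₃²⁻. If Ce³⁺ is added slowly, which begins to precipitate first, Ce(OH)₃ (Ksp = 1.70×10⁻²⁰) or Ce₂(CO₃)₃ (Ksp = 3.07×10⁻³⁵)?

Ce₂(CO₃)₃

Precipitation begins when Q = Ksp.
For Ce(OH)₃: [Ce³⁺] = (Ksp/[OH⁻]^3) = 4.65×10⁻¹⁵ mol/L
For Ce₂(CO₃)₃: [Ce³⁺] = (Ksp/[CO₃²⁻]^3)^(1/2) = 4.68×10⁻¹⁷ mol/L
The smaller threshold [Ce³⁺] is reached first, so Ce₂(CO₃)₃ precipitates first.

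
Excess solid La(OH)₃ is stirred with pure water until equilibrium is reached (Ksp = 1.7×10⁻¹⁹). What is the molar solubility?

8.9×10⁻⁶ M

La(OH)₃(s) ⇌ La³⁺(aq) + 3 OH⁻(aq)
Call the molar solubility s, so that [La³⁺] = s and [OH⁻] = 3s.
Ksp = [La³⁺][OH⁻]^3 = s · (3s)^3 = 27s^4
27s^4 = 1.7×10⁻¹⁹  ⇒  s^4 = 6.3×10⁻²¹
s = (6.3×10⁻²¹)^(1/4) = 8.9×10⁻⁶ mol L⁻¹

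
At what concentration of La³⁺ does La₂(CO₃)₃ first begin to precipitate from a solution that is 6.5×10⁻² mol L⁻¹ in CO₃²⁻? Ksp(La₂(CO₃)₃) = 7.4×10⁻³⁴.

1.6×10⁻¹⁵ M

The threshold for precipitation is Q = Ksp.
La₂(CO₃)₃(s) ⇌ 2 La³⁺(aq) + 3 CO₃²⁻(aq)
Ksp = [La³⁺]^2[CO₃²⁻]^3 = [La³⁺]^2(6.5×10⁻²)^3
[La³⁺]^2 = 7.4×10⁻³⁴ / (6.5×10⁻²)^3 = 2.7×10⁻³⁰
[La³⁺] = 1.6×10⁻¹⁵ mol L⁻¹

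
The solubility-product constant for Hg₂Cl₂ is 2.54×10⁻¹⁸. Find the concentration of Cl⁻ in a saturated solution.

1.72×10⁻⁶ M

Hg₂Cl₂(s) ⇌ Hg₂²⁺(aq) + 2 Cl⁻(aq)
If s mol/L of Hg₂Cl₂ dissolves, [Hg₂²⁺] = s and [Cl⁻] = 2s.
Ksp = [Hg₂²⁺][Cl⁻]^2 = s · (2s)^2 = 4s^3 = 2.54×10⁻¹⁸
s = 8.60×10⁻⁷ M
[Cl⁻] = 2s = 1.72×10⁻⁶ M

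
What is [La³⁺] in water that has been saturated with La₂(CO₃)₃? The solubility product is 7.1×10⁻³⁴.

La₂(CO₃)₃(s) ⇌ 2 La³⁺(aq) + 3 CO₃²⁻(aq)
For each mole of La₂(CO₃)₃ that dissolves per liter, [La³⁺] = 2s and [CO₃²⁻] = 3s; let s denote this solubility.
Ksp = [La³⁺]^2[CO₃²⁻]^3 = (2s)^2 · (3s)^3 = 108s^5 = 7.1×10⁻³⁴
s = 9.2×10⁻⁸ M
[La³⁺] = 2s = 1.8×10⁻⁷ M

1.8×10⁻⁷ M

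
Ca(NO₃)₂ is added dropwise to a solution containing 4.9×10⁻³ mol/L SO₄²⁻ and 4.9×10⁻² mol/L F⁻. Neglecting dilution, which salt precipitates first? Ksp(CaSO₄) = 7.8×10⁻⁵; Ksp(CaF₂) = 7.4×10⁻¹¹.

CaF₂

Each salt precipitates once Q = Ksp for that salt.
For CaSO₄: [Ca²⁺] = (Ksp/[SO₄²⁻]) = 1.6×10⁻² mol/L
For CaF₂: [Ca²⁺] = (Ksp/[F⁻]^2) = 3.1×10⁻⁸ mol/L
Since CaF₂ needs less Ca²⁺ to reach saturation, it precipitates first.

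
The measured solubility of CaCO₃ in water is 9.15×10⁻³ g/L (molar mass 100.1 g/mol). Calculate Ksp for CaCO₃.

Convert to molarity: s = 9.15×10⁻³ / 100.1 = 9.1409×10⁻⁵ mol/L
CaCO₃(s) ⇌ Ca²⁺(aq) + CO₃²⁻(aq)
For each mole of CaCO₃ that dissolves per liter, [Ca²⁺] = s and [CO₃²⁻] = s; let s denote this solubility.
Ksp = [Ca²⁺][CO₃²⁻] = s · s = s^2
Ksp = (9.1409×10⁻⁵)^2 = 8.36×10⁻⁹

Ksp = 8.36×10⁻⁹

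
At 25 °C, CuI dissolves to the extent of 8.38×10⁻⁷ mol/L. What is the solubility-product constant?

Ksp = 7.02×10⁻¹³

CuI(s) ⇌ Cu⁺(aq) + I⁻(aq)
For each mole of CuI that dissolves per liter, [Cu⁺] = s and [I⁻] = s; let s denote this solubility.
Ksp = [Cu⁺][I⁻] = s · s = s^2
Ksp = (8.38×10⁻⁷)^2 = 7.02×10⁻¹³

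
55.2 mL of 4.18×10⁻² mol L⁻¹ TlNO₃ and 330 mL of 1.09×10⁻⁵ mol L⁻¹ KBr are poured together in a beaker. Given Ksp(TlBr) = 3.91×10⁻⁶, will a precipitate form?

No

Total volume after mixing = 55.2 + 330 = 385.2 mL.
[Tl⁺] = (4.18×10⁻²)(55.2)/385.2 = 5.99×10⁻³ mol L⁻¹
[Br⁻] = (1.09×10⁻⁵)(330)/385.2 = 9.34×10⁻⁶ mol L⁻¹
Q = [Tl⁺][Br⁻] = 5.59×10⁻⁸
Q < Ksp (5.59×10⁻⁸ vs 3.91×10⁻⁶); the solution remains unsaturated and no precipitate forms.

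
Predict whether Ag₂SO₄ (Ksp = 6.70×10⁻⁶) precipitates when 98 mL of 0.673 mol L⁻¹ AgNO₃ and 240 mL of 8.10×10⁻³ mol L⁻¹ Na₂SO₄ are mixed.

Yes

Total volume after mixing = 98 + 240 = 338 mL.
[Ag⁺] = (0.673)(98)/338 = 0.195 mol L⁻¹
[SO₄²⁻] = (8.10×10⁻³)(240)/338 = 5.75×10⁻³ mol L⁻¹
Q = [Ag⁺]^2[SO₄²⁻] = 2.19×10⁻⁴
Since Q (2.19×10⁻⁴) exceeds Ksp (6.70×10⁻⁶), Ag₂SO₄ will precipitate.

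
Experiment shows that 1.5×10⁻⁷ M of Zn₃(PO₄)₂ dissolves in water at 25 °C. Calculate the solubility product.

Zn₃(PO₄)₂(s) ⇌ 3 Zn²⁺(aq) + 2 PO₄³⁻(aq)
Call the molar solubility s, so that [Zn²⁺] = 3s and [PO₄³⁻] = 2s.
Ksp = [Zn²⁺]^3[PO₄³⁻]^2 = (3s)^3 · (2s)^2 = 108s^5
Ksp = 108 × (1.5×10⁻⁷)^5 = 8.2×10⁻³³

Ksp = 8.2×10⁻³³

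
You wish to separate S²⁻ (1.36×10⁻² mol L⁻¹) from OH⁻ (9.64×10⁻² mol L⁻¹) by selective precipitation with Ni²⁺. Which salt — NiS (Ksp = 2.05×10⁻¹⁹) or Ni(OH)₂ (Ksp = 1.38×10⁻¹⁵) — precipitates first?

NiS

Each salt precipitates once Q = Ksp for that salt.
For NiS: [Ni²⁺] = (Ksp/[S²⁻]) = 1.51×10⁻¹⁷ mol L⁻¹
For Ni(OH)₂: [Ni²⁺] = (Ksp/[OH⁻]^2) = 1.48×10⁻¹³ mol L⁻¹
The smaller threshold [Ni²⁺] is reached first, so NiS precipitates first.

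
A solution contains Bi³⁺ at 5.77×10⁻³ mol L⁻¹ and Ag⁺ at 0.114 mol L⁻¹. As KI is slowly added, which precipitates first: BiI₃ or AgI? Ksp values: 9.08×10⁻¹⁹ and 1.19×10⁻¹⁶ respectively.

AgI

The threshold for precipitation is Q = Ksp.
For BiI₃: [I⁻] = (Ksp/[Bi³⁺])^(1/3) = 5.40×10⁻⁶ mol L⁻¹
For AgI: [I⁻] = (Ksp/[Ag⁺]) = 1.04×10⁻¹⁵ mol L⁻¹
The smaller threshold [I⁻] is reached first, so AgI precipitates first.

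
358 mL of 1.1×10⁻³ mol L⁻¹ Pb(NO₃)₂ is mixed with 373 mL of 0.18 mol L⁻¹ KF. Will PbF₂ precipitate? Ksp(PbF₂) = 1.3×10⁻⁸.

Yes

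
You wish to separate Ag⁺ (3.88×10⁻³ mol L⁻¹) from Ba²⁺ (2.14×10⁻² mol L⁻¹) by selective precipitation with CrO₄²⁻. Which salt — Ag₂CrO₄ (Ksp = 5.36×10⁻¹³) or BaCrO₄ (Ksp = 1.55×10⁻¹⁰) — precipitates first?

Precipitation begins when Q = Ksp.
For Ag₂CrO₄: [CrO₄²⁻] = (Ksp/[Ag⁺]^2) = 3.56×10⁻⁸ mol L⁻¹
For BaCrO₄: [CrO₄²⁻] = (Ksp/[Ba²⁺]) = 7.24×10⁻⁹ mol L⁻¹
The smaller threshold [CrO₄²⁻] is reached first, so BaCrO₄ precipitates first.

BaCrO₄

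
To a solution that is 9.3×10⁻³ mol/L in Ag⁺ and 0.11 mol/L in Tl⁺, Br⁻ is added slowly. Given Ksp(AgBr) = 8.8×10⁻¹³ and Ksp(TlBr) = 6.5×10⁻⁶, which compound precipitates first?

AgBr

A salt starts to precipitate once the ion product Q reaches its Ksp.
For AgBr: [Br⁻] = (Ksp/[Ag⁺]) = 9.5×10⁻¹¹ mol/L
For TlBr: [Br⁻] = (Ksp/[Tl⁺]) = 5.9×10⁻⁵ mol/L
Since AgBr needs less Br⁻ to reach saturation, it precipitates first.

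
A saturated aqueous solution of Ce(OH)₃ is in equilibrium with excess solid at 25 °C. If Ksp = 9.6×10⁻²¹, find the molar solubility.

Ce(OH)₃(s) ⇌ Ce³⁺(aq) + 3 OH⁻(aq)
Call the molar solubility s, so that [Ce³⁺] = s and [OH⁻] = 3s.
Ksp = [Ce³⁺][OH⁻]^3 = s · (3s)^3 = 27s^4
27s^4 = 9.6×10⁻²¹  ⇒  s^4 = 3.6×10⁻²²
s = (3.6×10⁻²²)^(1/4) = 4.3×10⁻⁶ mol/L

4.3×10⁻⁶ M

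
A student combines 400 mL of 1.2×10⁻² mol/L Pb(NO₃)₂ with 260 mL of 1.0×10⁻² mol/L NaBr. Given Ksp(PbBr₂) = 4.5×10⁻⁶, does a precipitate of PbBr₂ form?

No

After mixing, V = 400 mL + 260 mL = 660 mL.
[Pb²⁺] = (1.2×10⁻²)(400)/660 = 7.3×10⁻³ mol/L
[Br⁻] = (1.0×10⁻²)(260)/660 = 3.9×10⁻³ mol/L
Q = [Pb²⁺][Br⁻]^2 = 1.1×10⁻⁷
Q < Ksp (1.1×10⁻⁷ vs 4.5×10⁻⁶); the solution remains unsaturated and no precipitate forms.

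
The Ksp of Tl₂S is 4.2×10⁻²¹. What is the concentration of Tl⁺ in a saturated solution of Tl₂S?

Tl₂S(s) ⇌ 2 Tl⁺(aq) + S²⁻(aq)
With molar solubility s: [Tl⁺] = 2s, [S²⁻] = s.
Ksp = [Tl⁺]^2[S²⁻] = (2s)^2 · s = 4s^3 = 4.2×10⁻²¹
s = 1.0×10⁻⁷ mol/L
[Tl⁺] = 2s = 2.0×10⁻⁷ mol/L

2.0×10⁻⁷ M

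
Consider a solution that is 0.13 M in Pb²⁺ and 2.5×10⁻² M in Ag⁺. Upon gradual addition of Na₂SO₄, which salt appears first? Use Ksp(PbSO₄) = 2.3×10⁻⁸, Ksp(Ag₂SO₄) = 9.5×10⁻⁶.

Each salt precipitates once Q = Ksp for that salt.
For PbSO₄: [SO₄²⁻] = (Ksp/[Pb²⁺]) = 1.8×10⁻⁷ M
For Ag₂SO₄: [SO₄²⁻] = (Ksp/[Ag⁺]^2) = 1.5×10⁻² M
PbSO₄ requires the lower [SO₄²⁻], so it precipitates first.

PbSO₄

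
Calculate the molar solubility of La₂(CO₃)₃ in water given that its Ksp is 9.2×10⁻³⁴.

La₂(CO₃)₃(s) ⇌ 2 La³⁺(aq) + 3 CO₃²⁻(aq)
With molar solubility s: [La³⁺] = 2s, [CO₃²⁻] = 3s.
Ksp = [La³⁺]^2[CO₃²⁻]^3 = (2s)^2 · (3s)^3 = 108s^5
108s^5 = 9.2×10⁻³⁴  ⇒  s^5 = 8.5×10⁻³⁶
s = (8.5×10⁻³⁶)^(1/5) = 9.7×10⁻⁸ mol/L

9.7×10⁻⁸ M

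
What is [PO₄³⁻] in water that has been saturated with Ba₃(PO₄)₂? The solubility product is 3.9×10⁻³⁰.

1.0×10⁻⁶ M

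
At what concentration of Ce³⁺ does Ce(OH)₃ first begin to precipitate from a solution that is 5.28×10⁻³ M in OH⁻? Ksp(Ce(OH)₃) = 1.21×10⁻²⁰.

8.22×10⁻¹⁴ M

Each salt precipitates once Q = Ksp for that salt.
Ce(OH)₃(s) ⇌ Ce³⁺(aq) + 3 OH⁻(aq)
Ksp = [Ce³⁺][OH⁻]^3 = [Ce³⁺](5.28×10⁻³)^3
[Ce³⁺] = 1.21×10⁻²⁰ / (5.28×10⁻³)^3 = 8.22×10⁻¹⁴
[Ce³⁺] = 8.22×10⁻¹⁴ M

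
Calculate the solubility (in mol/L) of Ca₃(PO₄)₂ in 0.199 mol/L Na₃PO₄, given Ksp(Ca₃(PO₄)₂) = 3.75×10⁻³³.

Ca₃(PO₄)₂(s) ⇌ 3 Ca²⁺(aq) + 2 PO₄³⁻(aq)
PO₄³⁻ is already present at 0.199 mol/L. If s mol/L of Ca₃(PO₄)₂ dissolves, [Ca²⁺] = 3s while [PO₄³⁻] ≈ 0.199 mol/L.
Ksp = [Ca²⁺]^3[PO₄³⁻]^2 = (3s)^3(0.199)^2
(3s)^3 = 3.75×10⁻³³ / (0.199)^2 = 9.47×10⁻³²
s = 1.52×10⁻¹¹ mol/L

1.52×10⁻¹¹ M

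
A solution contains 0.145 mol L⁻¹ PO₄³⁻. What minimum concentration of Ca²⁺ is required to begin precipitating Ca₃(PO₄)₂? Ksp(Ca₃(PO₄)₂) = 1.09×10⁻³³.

3.73×10⁻¹¹ M

Each salt precipitates once Q = Ksp for that salt.
Ca₃(PO₄)₂(s) ⇌ 3 Ca²⁺(aq) + 2 PO₄³⁻(aq)
Ksp = [Ca²⁺]^3[PO₄³⁻]^2 = [Ca²⁺]^3(0.145)^2
[Ca²⁺]^3 = 1.09×10⁻³³ / (0.145)^2 = 5.18×10⁻³²
[Ca²⁺] = 3.73×10⁻¹¹ mol L⁻¹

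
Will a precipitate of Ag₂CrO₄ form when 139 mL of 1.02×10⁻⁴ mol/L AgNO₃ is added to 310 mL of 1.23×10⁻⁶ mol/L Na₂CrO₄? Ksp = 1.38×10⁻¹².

No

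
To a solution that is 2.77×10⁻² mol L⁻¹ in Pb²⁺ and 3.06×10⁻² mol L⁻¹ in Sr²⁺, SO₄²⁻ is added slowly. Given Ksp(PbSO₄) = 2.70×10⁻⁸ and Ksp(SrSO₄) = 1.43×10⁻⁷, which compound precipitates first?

Precipitation begins when Q = Ksp.
For PbSO₄: [SO₄²⁻] = (Ksp/[Pb²⁺]) = 9.75×10⁻⁷ mol L⁻¹
For SrSO₄: [SO₄²⁻] = (Ksp/[Sr²⁺]) = 4.67×10⁻⁶ mol L⁻¹
Since PbSO₄ needs less SO₄²⁻ to reach saturation, it precipitates first.

PbSO₄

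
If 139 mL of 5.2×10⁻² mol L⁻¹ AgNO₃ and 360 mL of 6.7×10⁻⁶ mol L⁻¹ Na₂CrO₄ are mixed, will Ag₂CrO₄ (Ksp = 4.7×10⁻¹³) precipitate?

Total volume after mixing = 139 + 360 = 499 mL.
[Ag⁺] = (5.2×10⁻²)(139)/499 = 1.4×10⁻² mol L⁻¹
[CrO₄²⁻] = (6.7×10⁻⁶)(360)/499 = 4.8×10⁻⁶ mol L⁻¹
Q = [Ag⁺]^2[CrO₄²⁻] = 1.0×10⁻⁹
Since Q (1.0×10⁻⁹) exceeds Ksp (4.7×10⁻¹³), Ag₂CrO₄ will precipitate.

Yes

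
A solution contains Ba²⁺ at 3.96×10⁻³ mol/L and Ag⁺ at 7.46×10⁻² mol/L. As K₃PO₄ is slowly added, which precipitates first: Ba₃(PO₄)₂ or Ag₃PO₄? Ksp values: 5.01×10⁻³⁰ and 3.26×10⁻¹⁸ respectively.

Ag₃PO₄

Each salt precipitates once Q = Ksp for that salt.
For Ba₃(PO₄)₂: [PO₄³⁻] = (Ksp/[Ba²⁺]^3)^(1/2) = 8.98×10⁻¹² mol/L
For Ag₃PO₄: [PO₄³⁻] = (Ksp/[Ag⁺]^3) = 7.85×10⁻¹⁵ mol/L
The smaller threshold [PO₄³⁻] is reached first, so Ag₃PO₄ precipitates first.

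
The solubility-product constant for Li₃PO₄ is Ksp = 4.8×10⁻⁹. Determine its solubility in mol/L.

Li₃PO₄(s) ⇌ 3 Li⁺(aq) + PO₄³⁻(aq)
With molar solubility s: [Li⁺] = 3s, [PO₄³⁻] = s.
Ksp = [Li⁺]^3[PO₄³⁻] = (3s)^3 · s = 27s^4
27s^4 = 4.8×10⁻⁹  ⇒  s^4 = 1.8×10⁻¹⁰
Taking the 4th root, s = 3.7×10⁻³ M.

3.7×10⁻³ M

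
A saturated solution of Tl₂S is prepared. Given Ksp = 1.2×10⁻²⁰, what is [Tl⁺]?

Tl₂S(s) ⇌ 2 Tl⁺(aq) + S²⁻(aq)
With molar solubility s: [Tl⁺] = 2s, [S²⁻] = s.
Ksp = [Tl⁺]^2[S²⁻] = (2s)^2 · s = 4s^3 = 1.2×10⁻²⁰
s = 1.4×10⁻⁷ mol/L
[Tl⁺] = 2s = 2.9×10⁻⁷ mol/L

2.9×10⁻⁷ M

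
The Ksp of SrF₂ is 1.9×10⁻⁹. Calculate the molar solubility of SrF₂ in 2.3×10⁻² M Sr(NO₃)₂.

SrF₂(s) ⇌ Sr²⁺(aq) + 2 F⁻(aq)
Let s be the solubility of SrF₂ here. The common ion gives [Sr²⁺] ≈ 2.3×10⁻² M, and [F⁻] = 2s.
Ksp = [Sr²⁺][F⁻]^2 = (2.3×10⁻²)(2s)^2
(2s)^2 = 1.9×10⁻⁹ / (2.3×10⁻²) = 8.3×10⁻⁸
s = 1.4×10⁻⁴ M

1.4×10⁻⁴ M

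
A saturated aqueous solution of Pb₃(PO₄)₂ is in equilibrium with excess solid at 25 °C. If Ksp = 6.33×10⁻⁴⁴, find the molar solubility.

8.99×10⁻¹⁰ M

Pb₃(PO₄)₂(s) ⇌ 3 Pb²⁺(aq) + 2 PO₄³⁻(aq)
If s mol/L of Pb₃(PO₄)₂ dissolves, [Pb²⁺] = 3s and [PO₄³⁻] = 2s.
Ksp = [Pb²⁺]^3[PO₄³⁻]^2 = (3s)^3 · (2s)^2 = 108s^5
108s^5 = 6.33×10⁻⁴⁴  ⇒  s^5 = 5.86×10⁻⁴⁶
s = 8.99×10⁻¹⁰ mol L⁻¹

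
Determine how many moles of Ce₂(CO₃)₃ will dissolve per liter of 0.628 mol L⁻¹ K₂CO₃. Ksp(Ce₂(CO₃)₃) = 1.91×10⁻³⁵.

Ce₂(CO₃)₃(s) ⇌ 2 Ce³⁺(aq) + 3 CO₃²⁻(aq)
Let s be the solubility of Ce₂(CO₃)₃ here. The common ion gives [CO₃²⁻] ≈ 0.628 mol L⁻¹, and [Ce³⁺] = 2s.
Ksp = [Ce³⁺]^2[CO₃²⁻]^3 = (2s)^2(0.628)^3
(2s)^2 = 1.91×10⁻³⁵ / (0.628)^3 = 7.71×10⁻³⁵
s = 4.39×10⁻¹⁸ mol L⁻¹

4.39×10⁻¹⁸ M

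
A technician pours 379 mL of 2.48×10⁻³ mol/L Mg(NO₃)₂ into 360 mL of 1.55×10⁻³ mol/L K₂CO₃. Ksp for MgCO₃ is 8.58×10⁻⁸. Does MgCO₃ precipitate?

Yes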